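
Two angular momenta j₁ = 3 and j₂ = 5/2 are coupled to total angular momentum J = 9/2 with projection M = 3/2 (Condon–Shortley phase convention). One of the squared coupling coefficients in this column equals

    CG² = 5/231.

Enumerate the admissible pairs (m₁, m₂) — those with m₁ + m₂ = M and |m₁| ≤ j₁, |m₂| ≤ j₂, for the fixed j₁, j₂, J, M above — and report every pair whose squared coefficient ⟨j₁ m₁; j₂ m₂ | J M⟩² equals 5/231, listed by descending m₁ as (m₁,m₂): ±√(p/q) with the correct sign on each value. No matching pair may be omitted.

Admissible pairs with m₁+m₂ = M = 3/2: (-1,5/2), (0,3/2), (1,1/2), (2,-1/2), (3,-3/2)
  (m₁,m₂)=(3,-3/2): CG² = 8/77, CG = +√(8/77)
  (m₁,m₂)=(2,-1/2): CG² = 169/462, CG = +√(169/462)
  (m₁,m₂)=(1,1/2): CG² = 5/231, CG = +√(5/231)   ← matches the target
  (m₁,m₂)=(0,3/2): CG² = 45/154, CG = −√(45/154)
  (m₁,m₂)=(-1,5/2): CG² = 50/231, CG = −√(50/231)
Pairs with CG² = 5/231: (1,1/2): +√(5/231)

(1,1/2): +√(5/231)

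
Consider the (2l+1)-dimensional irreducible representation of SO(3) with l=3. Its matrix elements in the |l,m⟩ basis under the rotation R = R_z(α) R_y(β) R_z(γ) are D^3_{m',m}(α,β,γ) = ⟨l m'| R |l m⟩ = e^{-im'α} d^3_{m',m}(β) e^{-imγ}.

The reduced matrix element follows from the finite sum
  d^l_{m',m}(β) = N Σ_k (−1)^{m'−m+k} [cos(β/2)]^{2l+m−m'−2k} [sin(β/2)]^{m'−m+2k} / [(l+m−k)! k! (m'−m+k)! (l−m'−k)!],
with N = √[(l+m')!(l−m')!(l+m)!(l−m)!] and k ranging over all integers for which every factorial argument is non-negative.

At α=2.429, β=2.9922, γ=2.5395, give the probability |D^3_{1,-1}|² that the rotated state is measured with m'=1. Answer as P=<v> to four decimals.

P=0.8827

D^3_{1,-1}(2.4290,2.9922,2.5395) = e^{-i·1·2.4290}·d^3_{1,-1}(2.9922)·e^{-i·-1·2.5395}. Compute d first:
c=cos(2.992200/2)=0.074627, s=sin(2.992200/2)=0.997212; N=√[24·2·2·24]=48.000000
k: max(0,(-1)−(1))=0 … min(3+(-1),3−(1))=2
  k=0: (−1)^2·48.0000/(8)·0.0746^4·0.9972^2 = +0.000185
  k=1: (−1)^3·48.0000/(6)·0.0746^2·0.9972^4 = -0.044059
  k=2: (−1)^4·48.0000/(48)·0.0746^0·0.9972^6 = +0.983385
d^3_{1,-1}(2.9922) = +0.000185 -0.044059 +0.983385 = +0.939512
|D^3_{1,-1}|² = |d^3_{1,-1}(β)|² = (+0.939512)² = 0.882683 (the z-rotation phases have unit modulus)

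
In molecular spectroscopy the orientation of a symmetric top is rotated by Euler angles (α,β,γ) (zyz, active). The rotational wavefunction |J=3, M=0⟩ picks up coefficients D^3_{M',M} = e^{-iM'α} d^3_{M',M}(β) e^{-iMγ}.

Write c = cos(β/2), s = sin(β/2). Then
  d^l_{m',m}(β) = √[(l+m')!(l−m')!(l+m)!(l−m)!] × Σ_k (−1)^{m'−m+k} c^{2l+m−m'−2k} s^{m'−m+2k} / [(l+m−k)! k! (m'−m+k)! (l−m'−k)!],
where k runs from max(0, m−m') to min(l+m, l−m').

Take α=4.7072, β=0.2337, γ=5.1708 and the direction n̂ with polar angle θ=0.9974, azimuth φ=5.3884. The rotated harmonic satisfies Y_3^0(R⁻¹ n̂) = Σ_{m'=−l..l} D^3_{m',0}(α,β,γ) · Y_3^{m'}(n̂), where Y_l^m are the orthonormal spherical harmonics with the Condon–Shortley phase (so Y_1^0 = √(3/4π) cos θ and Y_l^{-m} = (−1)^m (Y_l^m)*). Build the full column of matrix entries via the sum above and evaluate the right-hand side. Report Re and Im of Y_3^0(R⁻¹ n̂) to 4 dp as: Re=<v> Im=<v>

Re=-0.1763 Im=0.0000

Need the full column D^3_{m',0} for m'=−3..3 at α=4.7072, β=0.2337, γ=5.1708.
cos(β/2)=0.993181, sin(β/2)=0.116584
d^3_{-3,0}: single k=3 term ⇒ +0.006943;  D = +0.000108+0.006942i
d^3_{-2,0}: k∈[2..3] ⇒ +0.072436 -0.000998 = +0.071438;  D = -0.071434+0.000741i
d^3_{-1,0}: k∈[1..3] ⇒ +0.390276 -0.016133 +0.000074 = +0.374217;  D = -0.001942-0.374212i
d^3_{0,0}: k∈[0..3] ⇒ +0.959776 -0.119024 +0.001640 -0.000003 = +0.842389;  D = +0.842389+0.000000i
d^3_{1,0}: k∈[0..2] ⇒ -0.390276 +0.016133 -0.000074 = -0.374217;  D = +0.001942-0.374212i
d^3_{2,0}: k∈[0..1] ⇒ +0.072436 -0.000998 = +0.071438;  D = -0.071434-0.000741i
d^3_{3,0}: single k=0 term ⇒ -0.006943;  D = -0.000108+0.006942i
Y_3^{m'}(θ=0.9974,φ=5.3884) and Σ D·Y over m':
  (+0.0001+0.0069i)·(-0.2219+0.1092i)  (-0.0714+0.0007i)·(-0.0849+0.3819i)  (-0.0019-0.3742i)·(+0.0801+0.0998i)  (+0.8424+0.0000i)·(-0.3094+0.0000i)  (+0.0019-0.3742i)·(-0.0801+0.0998i)  (-0.0714-0.0007i)·(-0.0849-0.3819i)  (-0.0001+0.0069i)·(+0.2219+0.1092i)
Y_3^0(R⁻¹ n̂) = -0.176250+0.000000i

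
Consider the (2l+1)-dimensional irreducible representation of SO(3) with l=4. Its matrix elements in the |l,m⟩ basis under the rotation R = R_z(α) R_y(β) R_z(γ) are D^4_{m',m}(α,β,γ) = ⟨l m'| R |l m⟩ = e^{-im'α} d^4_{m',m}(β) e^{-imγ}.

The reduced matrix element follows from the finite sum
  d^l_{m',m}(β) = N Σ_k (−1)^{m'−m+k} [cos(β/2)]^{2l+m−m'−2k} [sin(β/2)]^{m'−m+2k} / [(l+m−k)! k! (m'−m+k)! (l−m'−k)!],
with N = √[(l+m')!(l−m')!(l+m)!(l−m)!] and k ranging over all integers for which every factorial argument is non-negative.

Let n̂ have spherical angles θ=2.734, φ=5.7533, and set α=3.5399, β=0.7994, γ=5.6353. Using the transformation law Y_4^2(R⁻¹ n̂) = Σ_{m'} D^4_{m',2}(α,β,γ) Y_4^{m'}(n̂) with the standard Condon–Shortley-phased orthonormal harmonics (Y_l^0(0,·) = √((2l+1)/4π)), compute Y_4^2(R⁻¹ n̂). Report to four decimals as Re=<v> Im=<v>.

Need the full column D^4_{m',2} for m'=−4..4 at α=3.5399, β=0.7994, γ=5.6353.
cos(β/2)=0.921178, sin(β/2)=0.389142
d^4_{-4,2}: single k=6 term ⇒ +0.015592;  D = -0.015098+0.003897i
d^4_{-3,2}: k∈[5..6] ⇒ +0.078299 -0.004658 = +0.073641;  D = +0.058585-0.044620i
d^4_{-2,2}: k∈[4..6] ⇒ +0.247684 -0.035360 +0.000526 = +0.212849;  D = -0.106054+0.184546i
d^4_{-1,2}: k∈[3..5] ⇒ +0.552785 -0.147971 +0.005281 = +0.410096;  D = +0.050429-0.406983i
d^4_{0,2}: k∈[2..4] ⇒ +0.877805 -0.417731 +0.027955 = +0.488030;  D = +0.132535+0.469689i
d^4_{1,2}: k∈[1..3] ⇒ +0.929284 -0.829178 +0.098647 = +0.198753;  D = -0.123942-0.155375i
d^4_{2,2}: k∈[0..2] ⇒ +0.518499 -1.110346 +0.247684 = -0.344163;  D = -0.302171-0.164746i
d^4_{3,2}: k∈[0..1] ⇒ -0.819552 +0.438760 = -0.380792;  D = +0.378857+0.038337i
d^4_{4,2}: single k=0 term ⇒ +0.489616;  D = +0.468115-0.143502i
Y_4^{m'}(θ=2.734,φ=5.7533) and Σ D·Y over m':
  (-0.0151+0.0039i)·(-0.0057+0.0093i)  (+0.0586-0.0446i)·(+0.0013-0.0716i)  (-0.1061+0.1845i)·(+0.1260+0.2247i)  (+0.0504-0.4070i)·(-0.4308-0.2524i)  (+0.1325+0.4697i)·(+0.2728+0.0000i)  (-0.1239-0.1554i)·(+0.4308-0.2524i)  (-0.3022-0.1647i)·(+0.1260-0.2247i)  (+0.3789+0.0383i)·(-0.0013-0.0716i)  (+0.4681-0.1435i)·(-0.0057-0.0093i)
Y_4^2(R⁻¹ n̂) = -0.315623+0.266514i

Re=-0.3156 Im=0.2665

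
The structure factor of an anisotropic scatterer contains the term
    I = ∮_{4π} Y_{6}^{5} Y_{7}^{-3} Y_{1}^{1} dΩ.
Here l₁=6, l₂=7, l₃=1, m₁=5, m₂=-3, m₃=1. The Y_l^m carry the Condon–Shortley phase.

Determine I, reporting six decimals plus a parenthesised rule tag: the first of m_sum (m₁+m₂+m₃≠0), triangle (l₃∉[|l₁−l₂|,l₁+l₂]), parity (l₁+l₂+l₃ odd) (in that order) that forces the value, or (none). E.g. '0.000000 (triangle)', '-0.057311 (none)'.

0.000000 (m_sum)

5 − 3 + 1 = 3 ≠ 0: azimuthal integral kills it; I = 0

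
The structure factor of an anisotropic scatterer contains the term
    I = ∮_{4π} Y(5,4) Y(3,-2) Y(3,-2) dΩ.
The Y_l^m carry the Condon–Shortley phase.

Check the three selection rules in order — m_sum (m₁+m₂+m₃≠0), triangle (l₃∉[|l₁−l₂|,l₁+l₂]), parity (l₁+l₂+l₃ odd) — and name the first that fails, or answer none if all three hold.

azimuthal sum: 4 − 2 − 2 = 0  ✓
2 ≤ 3 ≤ 8 (triangle on l)  ✓
L = 5 + 3 + 3 = 11 (odd)  ✗

parity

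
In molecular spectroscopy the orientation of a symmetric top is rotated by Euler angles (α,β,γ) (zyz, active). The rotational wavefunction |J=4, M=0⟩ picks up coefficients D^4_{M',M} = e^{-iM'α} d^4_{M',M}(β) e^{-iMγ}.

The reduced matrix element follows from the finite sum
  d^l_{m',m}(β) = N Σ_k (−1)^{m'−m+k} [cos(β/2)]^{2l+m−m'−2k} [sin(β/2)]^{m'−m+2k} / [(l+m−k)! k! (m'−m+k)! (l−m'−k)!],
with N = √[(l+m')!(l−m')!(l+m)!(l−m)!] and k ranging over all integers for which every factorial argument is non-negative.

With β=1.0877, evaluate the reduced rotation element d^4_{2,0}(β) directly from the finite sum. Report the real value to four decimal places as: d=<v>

d^4_{2,0}(β=1.0877) via the finite sum:
c=cos(1.087700/2)=0.855723, s=sin(1.087700/2)=0.517434; N=√[720·2·24·24]=910.735966
Admissible k: 0..2 (factorial args all ≥0)
  k=0: (−1)^2·910.7360/(96)·0.8557^6·0.5174^2 = +0.997311
  k=1: (−1)^3·910.7360/(36)·0.8557^4·0.5174^4 = -0.972397
  k=2: (−1)^4·910.7360/(96)·0.8557^2·0.5174^6 = +0.133327
d^4_{2,0}(1.0877) = +0.997311 -0.972397 +0.133327 = +0.158241

d=0.1582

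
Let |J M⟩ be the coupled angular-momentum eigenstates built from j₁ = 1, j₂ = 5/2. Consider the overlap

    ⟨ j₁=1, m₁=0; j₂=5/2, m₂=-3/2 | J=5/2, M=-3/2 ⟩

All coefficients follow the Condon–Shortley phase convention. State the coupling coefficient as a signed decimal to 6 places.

√[6·1!1!4!/7! · 1!1!1!4!1!4!] = √(576/35)
  +(−1)^0/∏(0,1,1,1,0,3)! = 1/6  (running 1/6)
  +(−1)^1/∏(1,0,0,0,1,4)! = -1/24  (running 1/8)
⟨..|..⟩ = √(576/35)·(1/8) = +0.507093

+√(9/35) ≈ +0.507093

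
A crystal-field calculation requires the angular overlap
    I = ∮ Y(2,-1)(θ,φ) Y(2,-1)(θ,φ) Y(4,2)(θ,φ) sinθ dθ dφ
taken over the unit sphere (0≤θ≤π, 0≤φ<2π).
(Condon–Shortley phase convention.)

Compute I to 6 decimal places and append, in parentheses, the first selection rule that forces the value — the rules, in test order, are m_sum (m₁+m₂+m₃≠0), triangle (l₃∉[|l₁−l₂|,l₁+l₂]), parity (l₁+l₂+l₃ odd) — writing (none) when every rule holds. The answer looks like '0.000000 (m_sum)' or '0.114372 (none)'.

m-sum 0 ✓  L=8 even ✓  0≤4≤4 ✓
Π(2lᵢ+1) = 5×5×9 = 225
triangle coeff Δ(2,2,4) = 1/630
Σ_t [0,0]: t=0:+1/16 = 1/16
(3j)²=2/35 [(2 2 4; 0 0 0)], sign=+1
Σ_t [0,0]: t=0:+1/36 = 1/36
(3j)²=4/63 [(2 2 4; -1 -1 2)], sign=+1
⇒ 4πI² = 40/49
I = (+1)√(40/49/(4π)) = 0.25487487
No selection rule forces the value: the integral is nonzero (none).

0.254875 (none)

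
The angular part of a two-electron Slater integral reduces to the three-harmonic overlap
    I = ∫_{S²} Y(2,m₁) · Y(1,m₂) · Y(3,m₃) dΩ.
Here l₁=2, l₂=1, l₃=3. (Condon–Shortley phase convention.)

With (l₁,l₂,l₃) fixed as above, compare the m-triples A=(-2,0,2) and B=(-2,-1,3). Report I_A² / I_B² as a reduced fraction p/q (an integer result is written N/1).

Same 2,1,3: normalisation and zero-m 3j drop out of the ratio.
A: Δ: 0! 4! 2! / 7! → 1/105; sum: t=0:+1/24 = 1/24; 3j²(2 1 3; -2 0 2) = Δ·Π!·Σ² = 1/21  (sign -1)
B: Δ: 0! 4! 2! / 7! → 1/105; sum: t=0:+1/48 = 1/48; 3j²(2 1 3; -2 -1 3) = Δ·Π!·Σ² = 1/7  (sign +1)
I_A²/I_B² = (1/21)/(1/7) = 1/3

1/3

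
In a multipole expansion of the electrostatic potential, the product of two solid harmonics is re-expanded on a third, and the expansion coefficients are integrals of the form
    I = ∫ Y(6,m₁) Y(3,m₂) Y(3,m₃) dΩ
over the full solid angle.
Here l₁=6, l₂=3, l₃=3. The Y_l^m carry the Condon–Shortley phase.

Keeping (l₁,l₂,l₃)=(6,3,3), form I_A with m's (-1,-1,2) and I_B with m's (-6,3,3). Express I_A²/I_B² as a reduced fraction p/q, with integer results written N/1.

Same 6,3,3: normalisation and zero-m 3j drop out of the ratio.
A: Δ: 6! 6! 0! / 13! → 1/12012; sum: t=2:+1/5760 = 1/5760; 3j²(6 3 3; -1 -1 2) = Δ·Π!·Σ² = 5/572  (sign -1)
B: Δ: 6! 6! 0! / 13! → 1/12012; sum: t=6:+1/518400 = 1/518400; 3j²(6 3 3; -6 3 3) = Δ·Π!·Σ² = 1/13  (sign +1)
I_A²/I_B² = (5/572)/(1/13) = 5/44

5/44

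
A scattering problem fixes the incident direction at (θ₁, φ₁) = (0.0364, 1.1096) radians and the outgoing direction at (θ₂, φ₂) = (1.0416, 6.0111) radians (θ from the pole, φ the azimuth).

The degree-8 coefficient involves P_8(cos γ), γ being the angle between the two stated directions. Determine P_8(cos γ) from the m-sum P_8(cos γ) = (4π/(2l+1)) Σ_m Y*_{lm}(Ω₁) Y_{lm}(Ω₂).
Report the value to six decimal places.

-0.044231

Term-by-term m-sum for l=8 (normalisation 4π/17 = 0.739198):
  term(m=-8) = +0.000000-0.000000i   from Y*(Ω₁)=-0.000000+0.000000i, Y(Ω₂)=-0.090490+0.130612i
  term(m=-7) = -0.000000-0.000000i   from Y*(Ω₁)=+0.000000+0.000000i, Y(Ω₂)=-0.121787+0.351196i
  term(m=-6) = -0.000000+0.000000i   from Y*(Ω₁)=+0.000000+0.000000i, Y(Ω₂)=-0.027114+0.438785i
  term(m=-5) = +0.000000+0.000000i   from Y*(Ω₁)=+0.000000-0.000000i, Y(Ω₂)=+0.033811+0.158346i
  term(m=-4) = -0.000005+0.000004i   from Y*(Ω₁)=-0.000006-0.000023i, Y(Ω₂)=-0.122381-0.233670i
  term(m=-3) = +0.000112+0.000175i   from Y*(Ω₁)=-0.000659-0.000125i, Y(Ω₂)=-0.212378-0.225907i
  term(m=-2) = -0.001483+0.000589i   from Y*(Ω₁)=-0.008195+0.010816i, Y(Ω₂)=+0.100594+0.060871i
  term(m=-1) = +0.011143+0.058221i   from Y*(Ω₁)=+0.078994+0.158961i, Y(Ω₂)=+0.321663+0.089745i
  term(m=+0) = -0.079372+0.000000i   from Y*(Ω₁)=+1.135531-0.000000i, Y(Ω₂)=-0.069899+0.000000i
  term(m=+1) = +0.011143-0.058221i   from Y*(Ω₁)=-0.078994+0.158961i, Y(Ω₂)=-0.321663+0.089745i
  term(m=+2) = -0.001483-0.000589i   from Y*(Ω₁)=-0.008195-0.010816i, Y(Ω₂)=+0.100594-0.060871i
  term(m=+3) = +0.000112-0.000175i   from Y*(Ω₁)=+0.000659-0.000125i, Y(Ω₂)=+0.212378-0.225907i
  term(m=+4) = -0.000005-0.000004i   from Y*(Ω₁)=-0.000006+0.000023i, Y(Ω₂)=-0.122381+0.233670i
  term(m=+5) = +0.000000-0.000000i   from Y*(Ω₁)=-0.000000-0.000000i, Y(Ω₂)=-0.033811+0.158346i
  term(m=+6) = -0.000000-0.000000i   from Y*(Ω₁)=+0.000000-0.000000i, Y(Ω₂)=-0.027114-0.438785i
  term(m=+7) = -0.000000+0.000000i   from Y*(Ω₁)=-0.000000+0.000000i, Y(Ω₂)=+0.121787+0.351196i
  term(m=+8) = +0.000000+0.000000i   from Y*(Ω₁)=-0.000000-0.000000i, Y(Ω₂)=-0.090490-0.130612i
Total Σ_m = -0.059837-0.000000i. Multiply by 0.739198: -0.044231-0.000000i. P_8(cos γ) = -0.044231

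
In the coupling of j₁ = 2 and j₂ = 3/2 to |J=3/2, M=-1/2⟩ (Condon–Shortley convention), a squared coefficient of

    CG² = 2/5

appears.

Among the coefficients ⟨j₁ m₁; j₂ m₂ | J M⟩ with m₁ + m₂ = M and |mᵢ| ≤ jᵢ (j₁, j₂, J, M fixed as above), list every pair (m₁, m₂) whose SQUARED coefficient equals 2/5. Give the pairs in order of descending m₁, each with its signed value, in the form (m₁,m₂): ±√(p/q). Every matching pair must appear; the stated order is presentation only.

(1,-3/2): +√(2/5); (-2,3/2): +√(2/5)

Admissible pairs with m₁+m₂ = M = -1/2: (-2,3/2), (-1,1/2), (0,-1/2), (1,-3/2)
  (m₁,m₂)=(1,-3/2): CG² = 2/5, CG = +√(2/5)   ← matches the target
  (m₁,m₂)=(0,-1/2): CG² = 1/5, CG = −√(1/5)
  (m₁,m₂)=(-1,1/2): CG² = 0/1, CG = 0
  (m₁,m₂)=(-2,3/2): CG² = 2/5, CG = +√(2/5)   ← matches the target
Pairs with CG² = 2/5: (1,-3/2): +√(2/5); (-2,3/2): +√(2/5)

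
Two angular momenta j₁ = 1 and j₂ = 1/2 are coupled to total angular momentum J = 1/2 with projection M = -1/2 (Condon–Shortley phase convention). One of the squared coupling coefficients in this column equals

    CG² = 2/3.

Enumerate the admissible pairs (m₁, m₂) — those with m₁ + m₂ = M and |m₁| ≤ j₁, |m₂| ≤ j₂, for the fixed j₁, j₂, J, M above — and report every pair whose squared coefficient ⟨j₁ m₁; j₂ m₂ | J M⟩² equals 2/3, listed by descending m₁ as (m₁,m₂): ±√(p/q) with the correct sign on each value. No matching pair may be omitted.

Admissible pairs with m₁+m₂ = M = -1/2: (-1,1/2), (0,-1/2)
  (m₁,m₂)=(0,-1/2): CG² = 1/3, CG = +√(1/3)
  (m₁,m₂)=(-1,1/2): CG² = 2/3, CG = −√(2/3)   ← matches the target
Pairs with CG² = 2/3: (-1,1/2): −√(2/3)

(-1,1/2): −√(2/3)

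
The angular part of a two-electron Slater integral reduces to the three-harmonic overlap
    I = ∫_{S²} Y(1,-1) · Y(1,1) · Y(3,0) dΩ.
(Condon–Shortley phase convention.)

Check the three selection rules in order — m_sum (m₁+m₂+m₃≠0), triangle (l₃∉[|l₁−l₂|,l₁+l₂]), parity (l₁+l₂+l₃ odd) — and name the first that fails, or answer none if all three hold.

Σmᵢ = 0  ✓
l₃∈[|l₁−l₂|,l₁+l₂]=[0,2] required, l₃=3 fails  ✗
Σlᵢ = 5 ⇒ odd

triangle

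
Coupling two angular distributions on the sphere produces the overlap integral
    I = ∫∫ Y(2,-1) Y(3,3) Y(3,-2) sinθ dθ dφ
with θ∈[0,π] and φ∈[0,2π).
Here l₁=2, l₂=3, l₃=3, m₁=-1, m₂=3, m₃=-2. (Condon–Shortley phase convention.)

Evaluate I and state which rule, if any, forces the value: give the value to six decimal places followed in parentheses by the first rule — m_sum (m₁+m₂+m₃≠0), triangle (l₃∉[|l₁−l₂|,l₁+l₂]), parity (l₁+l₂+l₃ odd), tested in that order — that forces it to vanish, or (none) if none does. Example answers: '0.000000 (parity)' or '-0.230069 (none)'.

-0.210261 (none)

Rules hold: Σm=0, L=8 even, 1≤3≤5.
N = 5·7·7 = 245
Δ = 2!·2!·4!/9! = 1/3780
Racah Σ t=0..2: t=0:+1/24 t=1:−1/4 t=2:+1/24 = -1/6
⇒ 3j(2 3 3; 0 0 0)² = 4/105, sgn +1
Racah Σ t=2..2: t=2:+1/48 = 1/48
⇒ 3j(2 3 3; -1 3 -2)² = 5/84, sgn -1
4πI² = N·(3j₀)²·(3jₘ)² = 5/9
I = -1·√(0.555556/4π) = -0.21026104
No selection rule forces the value: the integral is nonzero (none).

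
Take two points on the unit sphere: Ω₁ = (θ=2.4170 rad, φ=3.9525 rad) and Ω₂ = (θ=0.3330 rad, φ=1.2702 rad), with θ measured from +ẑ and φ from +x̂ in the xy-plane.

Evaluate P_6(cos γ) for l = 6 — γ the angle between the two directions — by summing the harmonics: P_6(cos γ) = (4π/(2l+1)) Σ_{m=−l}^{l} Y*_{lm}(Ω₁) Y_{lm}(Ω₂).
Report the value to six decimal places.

Expand P_6 via completeness: Σ_{m} conj(Y_{6,m}) at Ω₁ times Y_{6,m} at Ω₂ —
  [-6]  conj(Y_{6,-6})(Ω₁) = +0.006246-0.040488i ; Y_{6,-6}(Ω₂) = +0.000136-0.000573i ; Δ = -0.000022-0.000009i
  [-5]  conj(Y_{6,-5})(Ω₁) = -0.098020-0.126858i ; Y_{6,-5}(Ω₂) = +0.005889-0.000400i ; Δ = -0.000628-0.000708i
  [-4]  conj(Y_{6,-4})(Ω₁) = -0.354000-0.036247i ; Y_{6,-4}(Ω₂) = +0.012945+0.033534i ; Δ = -0.003367-0.012340i
  [-3]  conj(Y_{6,-3})(Ω₁) = -0.341485+0.292846i ; Y_{6,-3}(Ω₂) = -0.115108+0.091009i ; Δ = +0.012656-0.064787i
  [-2]  conj(Y_{6,-2})(Ω₁) = -0.009349+0.183098i ; Y_{6,-2}(Ω₂) = -0.322802-0.221406i ; Δ = +0.043557-0.057034i
  [-1]  conj(Y_{6,-1})(Ω₁) = -0.203749-0.214419i ; Y_{6,-1}(Ω₂) = +0.170709-0.550694i ; Δ = -0.152861+0.075600i
  [+0]  conj(Y_{6,0})(Ω₁) = -0.282035-0.000000i ; Y_{6,0}(Ω₂) = +0.132413+0.000000i ; Δ = -0.037345-0.000000i
  [+1]  conj(Y_{6,1})(Ω₁) = +0.203749-0.214419i ; Y_{6,1}(Ω₂) = -0.170709-0.550694i ; Δ = -0.152861-0.075600i
  [+2]  conj(Y_{6,2})(Ω₁) = -0.009349-0.183098i ; Y_{6,2}(Ω₂) = -0.322802+0.221406i ; Δ = +0.043557+0.057034i
  [+3]  conj(Y_{6,3})(Ω₁) = +0.341485+0.292846i ; Y_{6,3}(Ω₂) = +0.115108+0.091009i ; Δ = +0.012656+0.064787i
  [+4]  conj(Y_{6,4})(Ω₁) = -0.354000+0.036247i ; Y_{6,4}(Ω₂) = +0.012945-0.033534i ; Δ = -0.003367+0.012340i
  [+5]  conj(Y_{6,5})(Ω₁) = +0.098020-0.126858i ; Y_{6,5}(Ω₂) = -0.005889-0.000400i ; Δ = -0.000628+0.000708i
  [+6]  conj(Y_{6,6})(Ω₁) = +0.006246+0.040488i ; Y_{6,6}(Ω₂) = +0.000136+0.000573i ; Δ = -0.000022+0.000009i
Σ over m = -0.238675+0.000000i; ×(4π/13) → -0.230714+0.000000i. Real part: -0.230714

-0.230714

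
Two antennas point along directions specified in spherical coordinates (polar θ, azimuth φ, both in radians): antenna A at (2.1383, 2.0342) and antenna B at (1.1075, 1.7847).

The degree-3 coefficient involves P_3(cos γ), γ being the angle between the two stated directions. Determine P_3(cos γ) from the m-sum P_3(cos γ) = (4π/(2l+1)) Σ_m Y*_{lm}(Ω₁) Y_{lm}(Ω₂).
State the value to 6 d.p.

-0.440642

Addition theorem: P_3(cos γ) = (4π/7) Σ_m Y*_{lm}(Ω₁) Y_{lm}(Ω₂), m = −3…3:
  term(m=-3) = 0.05475 + 0.05085j   from Y*(Ω₁)=0.24610 - 0.04493j, Y(Ω₂)=0.17879 + 0.23928j
  term(m=-2) = -0.12537 - 0.06832j   from Y*(Ω₁)=0.23452 + 0.31238j, Y(Ω₂)=-0.33257 + 0.15164j
  term(m=-1) = -0.00005 - 0.00001j   from Y*(Ω₁)=-0.05417 + 0.10841j, Y(Ω₂)=0.00009 + 0.00040j
  term(m=+0) = -0.10413 + 0.00000j   from Y*(Ω₁)=0.31199 + 0.00000j, Y(Ω₂)=-0.33378 + 0.00000j
  term(m=+1) = -0.00005 + 0.00001j   from Y*(Ω₁)=0.05417 + 0.10841j, Y(Ω₂)=-0.00009 + 0.00040j
  term(m=+2) = -0.12537 + 0.06832j   from Y*(Ω₁)=0.23452 - 0.31238j, Y(Ω₂)=-0.33257 - 0.15164j
  term(m=+3) = 0.05475 - 0.05085j   from Y*(Ω₁)=-0.24610 - 0.04493j, Y(Ω₂)=-0.17879 + 0.23928j
Σ over m = -0.24546 + 0.00000j; ×(4π/7) → -0.44064 + 0.00000j. Real part: -0.440642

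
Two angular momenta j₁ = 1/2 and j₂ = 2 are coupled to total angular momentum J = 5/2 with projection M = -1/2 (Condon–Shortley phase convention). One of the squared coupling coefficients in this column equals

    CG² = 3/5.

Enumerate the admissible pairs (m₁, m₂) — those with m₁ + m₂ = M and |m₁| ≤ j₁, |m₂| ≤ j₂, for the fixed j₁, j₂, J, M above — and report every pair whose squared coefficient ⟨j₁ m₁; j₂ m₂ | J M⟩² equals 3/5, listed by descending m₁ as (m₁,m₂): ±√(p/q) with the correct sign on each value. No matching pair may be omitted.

Admissible pairs with m₁+m₂ = M = -1/2: (-1/2,0), (1/2,-1)
  (m₁,m₂)=(1/2,-1): CG² = 2/5, CG = +√(2/5)
  (m₁,m₂)=(-1/2,0): CG² = 3/5, CG = +√(3/5)   ← matches the target
Pairs with CG² = 3/5: (-1/2,0): +√(3/5)

(-1/2,0): +√(3/5)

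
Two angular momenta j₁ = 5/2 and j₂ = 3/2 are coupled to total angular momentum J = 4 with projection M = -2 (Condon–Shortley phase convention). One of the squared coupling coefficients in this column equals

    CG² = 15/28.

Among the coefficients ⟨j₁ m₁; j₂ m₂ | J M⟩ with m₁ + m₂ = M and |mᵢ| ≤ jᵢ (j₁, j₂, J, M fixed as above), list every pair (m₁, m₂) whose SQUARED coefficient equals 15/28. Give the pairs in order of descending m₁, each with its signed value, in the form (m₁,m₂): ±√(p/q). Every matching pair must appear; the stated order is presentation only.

(-3/2,-1/2): +√(15/28)

Admissible pairs with m₁+m₂ = M = -2: (-5/2,1/2), (-3/2,-1/2), (-1/2,-3/2)
  (m₁,m₂)=(-1/2,-3/2): CG² = 5/14, CG = +√(5/14)
  (m₁,m₂)=(-3/2,-1/2): CG² = 15/28, CG = +√(15/28)   ← matches the target
  (m₁,m₂)=(-5/2,1/2): CG² = 3/28, CG = +√(3/28)
Pairs with CG² = 15/28: (-3/2,-1/2): +√(15/28)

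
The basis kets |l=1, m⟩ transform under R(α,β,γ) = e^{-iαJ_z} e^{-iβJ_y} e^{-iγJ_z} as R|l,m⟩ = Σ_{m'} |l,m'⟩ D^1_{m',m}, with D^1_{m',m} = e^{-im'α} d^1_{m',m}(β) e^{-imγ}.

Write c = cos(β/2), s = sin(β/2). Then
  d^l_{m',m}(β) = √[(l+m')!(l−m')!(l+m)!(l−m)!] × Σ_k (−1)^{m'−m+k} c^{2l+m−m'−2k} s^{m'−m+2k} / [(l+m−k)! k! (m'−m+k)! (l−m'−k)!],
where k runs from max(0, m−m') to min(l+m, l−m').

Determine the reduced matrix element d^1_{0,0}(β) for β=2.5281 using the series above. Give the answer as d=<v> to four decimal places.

d^1_{0,0}(β=2.5281) via the finite sum:
Half-angle: c=0.301958, s=0.953321. N=√(1·1·1·1)=1.000000
The bounds max(0,m−m')=0 and min(l+m,l−m')=1 give 2 terms
  k=0: (−1)^0·1.0000/(1)·0.3020^2·0.9533^0 = +0.091179
  k=1: (−1)^1·1.0000/(1)·0.3020^0·0.9533^2 = -0.908821
d^1_{0,0}(2.5281) = +0.091179 -0.908821 = -0.817642

d=-0.8176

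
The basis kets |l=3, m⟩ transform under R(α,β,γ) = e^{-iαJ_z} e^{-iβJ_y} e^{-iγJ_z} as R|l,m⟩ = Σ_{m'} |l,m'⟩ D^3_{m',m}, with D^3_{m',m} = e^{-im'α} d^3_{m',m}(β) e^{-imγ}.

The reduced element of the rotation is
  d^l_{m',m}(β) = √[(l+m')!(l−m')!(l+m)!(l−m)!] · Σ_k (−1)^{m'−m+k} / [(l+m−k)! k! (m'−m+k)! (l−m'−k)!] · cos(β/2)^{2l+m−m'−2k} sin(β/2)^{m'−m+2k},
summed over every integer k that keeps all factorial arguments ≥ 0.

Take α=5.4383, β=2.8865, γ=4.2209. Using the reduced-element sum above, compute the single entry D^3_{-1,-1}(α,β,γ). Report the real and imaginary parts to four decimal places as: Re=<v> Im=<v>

Re=-0.0894 Im=-0.0213

D^3_{-1,-1}(5.4383,2.8865,4.2209) = e^{-i·-1·5.4383}·d^3_{-1,-1}(2.8865)·e^{-i·-1·4.2209}. Compute d first:
With c≡cos(β/2)=0.127201 and s≡sin(β/2)=0.991877, N=[2·24·2·24]^{1/2}=48.000000
k∈{0,1,2} keeps every argument non-negative
  k=0: (−1)^0·48.0000/(48)·0.1272^6·0.9919^0 = +0.000004
  k=1: (−1)^1·48.0000/(6)·0.1272^4·0.9919^2 = -0.002060
  k=2: (−1)^2·48.0000/(8)·0.1272^2·0.9919^4 = +0.093964
d^3_{-1,-1}(2.8865) = +0.000004 -0.002060 +0.093964 = +0.091908
Phases: e^{-i·(-1)·5.4383}=+0.663817-0.747895i, e^{-i·(-1)·4.2209}=-0.471939-0.881631i ⇒ D=-0.089394-0.021348i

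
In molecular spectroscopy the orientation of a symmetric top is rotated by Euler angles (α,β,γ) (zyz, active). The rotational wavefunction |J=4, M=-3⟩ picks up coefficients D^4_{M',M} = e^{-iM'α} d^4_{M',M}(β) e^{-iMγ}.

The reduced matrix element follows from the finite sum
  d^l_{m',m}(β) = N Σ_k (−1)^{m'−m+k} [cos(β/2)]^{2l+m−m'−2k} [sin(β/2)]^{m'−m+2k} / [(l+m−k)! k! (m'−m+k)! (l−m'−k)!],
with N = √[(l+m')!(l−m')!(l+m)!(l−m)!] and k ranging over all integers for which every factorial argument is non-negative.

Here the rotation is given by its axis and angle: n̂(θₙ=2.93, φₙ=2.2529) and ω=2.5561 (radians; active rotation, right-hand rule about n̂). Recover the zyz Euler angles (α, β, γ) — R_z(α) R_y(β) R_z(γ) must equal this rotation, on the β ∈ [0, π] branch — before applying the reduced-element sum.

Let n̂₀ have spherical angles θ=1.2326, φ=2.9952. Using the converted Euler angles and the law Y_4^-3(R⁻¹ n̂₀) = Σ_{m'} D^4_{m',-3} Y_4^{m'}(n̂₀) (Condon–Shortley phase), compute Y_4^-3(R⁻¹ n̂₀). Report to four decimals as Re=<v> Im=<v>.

Re=0.0260 Im=-0.0283

Axis–angle → zyz. n̂ = (sinθₙcosφₙ, sinθₙsinφₙ, cosθₙ) = (-0.132401, +0.163026, -0.977698), ω = 2.5561.
R = I cosω + sinω [n̂]ₓ + (1−cosω) n̂n̂ᵀ gives
  R = [-0.801300, +0.500711, +0.327424; -0.579860, -0.784712, -0.219066; +0.147245, -0.365397, +0.919132]
β = atan2(√(R₁₃²+R₂₃²), R₃₃) = 0.404925; α = atan2(R₂₃, R₁₃) mod 2π = 5.693530; γ = atan2(R₃₂, −R₃₁) mod 2π = 4.329322
Need the full column D^4_{m',-3} for m'=−4..4 at α=5.6935, β=0.4049, γ=4.3293.
cos(β/2)=0.979574, sin(β/2)=0.201082
d^4_{-4,-3}: single k=1 term ⇒ +0.492244;  D = -0.176271-0.459600i
d^4_{-3,-3}: k∈[0..1] ⇒ +0.847812 -0.250075 = +0.597737;  D = +0.132442-0.582880i
d^4_{-2,-3}: k∈[0..1] ⇒ -0.651178 +0.082318 = -0.568860;  D = -0.413225+0.390956i
d^4_{-1,-3}: k∈[0..1] ⇒ +0.283558 -0.019914 = +0.263644;  D = +0.259929-0.044099i
d^4_{0,-3}: k∈[0..1] ⇒ -0.086770 +0.003656 = -0.083114;  D = -0.075836-0.034012i
d^4_{1,-3}: k∈[0..1] ⇒ +0.019914 -0.000503 = +0.019411;  D = +0.010303+0.016451i
d^4_{2,-3}: k∈[0..1] ⇒ -0.003469 +0.000049 = -0.003420;  D = +0.000103-0.003418i
d^4_{3,-3}: k∈[0..1] ⇒ +0.000444 -0.000003 = +0.000441;  D = -0.000256+0.000359i
d^4_{4,-3}: single k=0 term ⇒ -0.000037;  D = +0.000034-0.000013i
Y_4^{m'}(θ=1.2326,φ=2.9952) and Σ D·Y over m':
  (-0.1763-0.4596i)·(+0.2921+0.1937i)  (+0.1324-0.5829i)·(-0.3156-0.1482i)  (-0.4132+0.3910i)·(-0.0654-0.0197i)  (+0.2599-0.0441i)·(+0.3266+0.0482i)  (-0.0758-0.0340i)·(+0.0129+0.0000i)  (+0.0103+0.0165i)·(-0.3266+0.0482i)  (+0.0001-0.0034i)·(-0.0654+0.0197i)  (-0.0003+0.0004i)·(+0.3156-0.1482i)  (+0.0000-0.0000i)·(+0.2921-0.1937i)
Y_4^-3(R⁻¹ n̂) = +0.025988-0.028339i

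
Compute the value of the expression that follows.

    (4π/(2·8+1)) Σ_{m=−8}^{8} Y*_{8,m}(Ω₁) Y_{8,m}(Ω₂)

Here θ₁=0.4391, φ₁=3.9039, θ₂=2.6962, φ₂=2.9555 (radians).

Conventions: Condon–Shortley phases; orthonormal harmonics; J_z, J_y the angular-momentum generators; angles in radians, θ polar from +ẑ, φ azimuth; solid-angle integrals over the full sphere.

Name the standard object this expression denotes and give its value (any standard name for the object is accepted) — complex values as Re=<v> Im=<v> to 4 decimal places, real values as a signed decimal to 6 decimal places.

This sum is the spherical-harmonic addition theorem: it equals the Legendre polynomial P_l(cos γ) of the angle γ between the two directions.
Summing Y*_{l m}(θ₁,φ₁)·Y_{l m}(θ₂,φ₂) over m ∈ [−8, 8]; prefactor 4π/(2·8+1) = 0.739198:
  [-8]  conj(Y_{8,-8})(Ω₁) = +0.000541-0.000101i ; Y_{8,-8}(Ω₂) = +0.000050+0.000610i ; Δ = +0.000000+0.000000i
  [-7]  conj(Y_{8,-7})(Ω₁) = -0.002736+0.003801i ; Y_{8,-7}(Ω₂) = +0.001358+0.004942i ; Δ = -0.000022-0.000008i
  [-6]  conj(Y_{8,-6})(Ω₁) = -0.003464-0.024845i ; Y_{8,-6}(Ω₂) = +0.011844+0.024255i ; Δ = +0.000562-0.000378i
  [-5]  conj(Y_{8,-5})(Ω₁) = +0.074417+0.058951i ; Y_{8,-5}(Ω₂) = +0.059963+0.080481i ; Δ = -0.000282+0.009524i
  [-4]  conj(Y_{8,-4})(Ω₁) = -0.256663+0.023774i ; Y_{8,-4}(Ω₂) = +0.196592+0.181088i ; Δ = -0.054763-0.041805i
  [-3]  conj(Y_{8,-3})(Ω₁) = +0.314065-0.360896i ; Y_{8,-3}(Ω₂) = +0.411212+0.256824i ; Δ = +0.221834-0.067746i
  [-2]  conj(Y_{8,-2})(Ω₁) = +0.023384+0.505979i ; Y_{8,-2}(Ω₂) = +0.461305+0.180084i ; Δ = -0.080332+0.237622i
  [-1]  conj(Y_{8,-1})(Ω₁) = -0.036916-0.035249i ; Y_{8,-1}(Ω₂) = +0.024740+0.004658i ; Δ = -0.000749-0.001044i
  [+0]  conj(Y_{8,0})(Ω₁) = -0.473820-0.000000i ; Y_{8,0}(Ω₂) = -0.475854+0.000000i ; Δ = +0.225469+0.000000i
  [+1]  conj(Y_{8,1})(Ω₁) = +0.036916-0.035249i ; Y_{8,1}(Ω₂) = -0.024740+0.004658i ; Δ = -0.000749+0.001044i
  [+2]  conj(Y_{8,2})(Ω₁) = +0.023384-0.505979i ; Y_{8,2}(Ω₂) = +0.461305-0.180084i ; Δ = -0.080332-0.237622i
  [+3]  conj(Y_{8,3})(Ω₁) = -0.314065-0.360896i ; Y_{8,3}(Ω₂) = -0.411212+0.256824i ; Δ = +0.221834+0.067746i
  [+4]  conj(Y_{8,4})(Ω₁) = -0.256663-0.023774i ; Y_{8,4}(Ω₂) = +0.196592-0.181088i ; Δ = -0.054763+0.041805i
  [+5]  conj(Y_{8,5})(Ω₁) = -0.074417+0.058951i ; Y_{8,5}(Ω₂) = -0.059963+0.080481i ; Δ = -0.000282-0.009524i
  [+6]  conj(Y_{8,6})(Ω₁) = -0.003464+0.024845i ; Y_{8,6}(Ω₂) = +0.011844-0.024255i ; Δ = +0.000562+0.000378i
  [+7]  conj(Y_{8,7})(Ω₁) = +0.002736+0.003801i ; Y_{8,7}(Ω₂) = -0.001358+0.004942i ; Δ = -0.000022+0.000008i
  [+8]  conj(Y_{8,8})(Ω₁) = +0.000541+0.000101i ; Y_{8,8}(Ω₂) = +0.000050-0.000610i ; Δ = +0.000000-0.000000i
Σ over m = +0.397963-0.000000i; ×(4π/17) → +0.294174-0.000000i. Real part: 0.294174

Legendre polynomial (addition theorem), +0.294174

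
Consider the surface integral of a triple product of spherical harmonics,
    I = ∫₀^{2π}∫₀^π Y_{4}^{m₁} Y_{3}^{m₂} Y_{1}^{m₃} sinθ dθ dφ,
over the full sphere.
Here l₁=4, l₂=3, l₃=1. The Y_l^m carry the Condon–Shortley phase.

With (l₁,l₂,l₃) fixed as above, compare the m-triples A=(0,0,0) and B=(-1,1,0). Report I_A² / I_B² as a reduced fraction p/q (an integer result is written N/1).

l's match ⇒ only the (l;m) 3-j factors differ between A and B.
A: triangle coeff Δ(4,3,1) = 1/252; Σ_t [3,3]: t=3:−1/36 = -1/36; (3j)²=4/63 [(4 3 1; 0 0 0)], sign=+1
B: triangle coeff Δ(4,3,1) = 1/252; Σ_t [4,4]: t=4:+1/48 = 1/48; (3j)²=5/84 [(4 3 1; -1 1 0)], sign=-1
I_A²/I_B² = (4/63)/(5/84) = 16/15

16/15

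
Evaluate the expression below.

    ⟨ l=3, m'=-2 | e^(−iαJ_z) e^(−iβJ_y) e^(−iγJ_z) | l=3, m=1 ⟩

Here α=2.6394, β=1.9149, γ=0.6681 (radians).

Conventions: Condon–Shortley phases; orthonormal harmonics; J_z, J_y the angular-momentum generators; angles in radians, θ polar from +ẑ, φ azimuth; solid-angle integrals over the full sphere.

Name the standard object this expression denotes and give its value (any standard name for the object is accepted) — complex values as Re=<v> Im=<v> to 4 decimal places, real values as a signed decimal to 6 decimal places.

Wigner D-matrix element, Re=0.0006 Im=0.0060

This is a Wigner D-matrix element — the rotation-matrix element ⟨l m'| R(α,β,γ) |l m⟩ in the angular-momentum basis.
D^3_{-2,1}(2.6394,1.9149,0.6681) = e^{-i·-2·2.6394}·d^3_{-2,1}(1.9149)·e^{-i·1·0.6681}. Compute d first:
Half-angle: c=0.575607, s=0.817726. N=√(1·120·24·2)=75.894664
k∈{3,4} keeps every argument non-negative
  k=3: (−1)^0·75.8947/(12)·0.5756^3·0.8177^3 = +0.659527
  k=4: (−1)^1·75.8947/(24)·0.5756^1·0.8177^5 = -0.665528
d^3_{-2,1}(1.9149) = +0.659527 -0.665528 = -0.006001
D = (+0.536607-0.843832i)·(-0.006001)·(+0.785000-0.619496i) = +0.000609+0.005970i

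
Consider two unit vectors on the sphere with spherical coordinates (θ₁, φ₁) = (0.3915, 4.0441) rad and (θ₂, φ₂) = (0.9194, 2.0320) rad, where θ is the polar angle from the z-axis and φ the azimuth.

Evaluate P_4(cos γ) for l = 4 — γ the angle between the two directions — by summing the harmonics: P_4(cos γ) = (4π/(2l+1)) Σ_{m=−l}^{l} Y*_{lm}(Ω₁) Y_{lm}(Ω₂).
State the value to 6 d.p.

-0.170300

Addition theorem: P_4(cos γ) = (4π/9) Σ_m Y*_{lm}(Ω₁) Y_{lm}(Ω₂), m = −4…4:
  term(m=-4) = (-0.000321, 0.001629)   from Y*(Ω₁)=(-0.008371, -0.004236), Y(Ω₂)=(-0.047892, -0.170381)
  term(m=-3) = (0.023788, -0.005995)   from Y*(Ω₁)=(0.058317, -0.027033), Y(Ω₂)=(0.374985, 0.071023)
  term(m=-2) = (-0.051281, -0.062363)   from Y*(Ω₁)=(-0.056303, 0.235974), Y(Ω₂)=(-0.200986, 0.265270)
  term(m=-1) = (0.020683, -0.043785)   from Y*(Ω₁)=(-0.308196, -0.390383), Y(Ω₂)=(0.043327, 0.087186)
  term(m=+0) = (-0.107707, 0.000000)   from Y*(Ω₁)=(0.308681, -0.000000), Y(Ω₂)=(-0.348928, 0.000000)
  term(m=+1) = (0.020683, 0.043785)   from Y*(Ω₁)=(0.308196, -0.390383), Y(Ω₂)=(-0.043327, 0.087186)
  term(m=+2) = (-0.051281, 0.062363)   from Y*(Ω₁)=(-0.056303, -0.235974), Y(Ω₂)=(-0.200986, -0.265270)
  term(m=+3) = (0.023788, 0.005995)   from Y*(Ω₁)=(-0.058317, -0.027033), Y(Ω₂)=(-0.374985, 0.071023)
  term(m=+4) = (-0.000321, -0.001629)   from Y*(Ω₁)=(-0.008371, 0.004236), Y(Ω₂)=(-0.047892, 0.170381)
Σ over m = (-0.121969, 0.000000); ×(4π/9) → (-0.170300, 0.000000). Real part: -0.170300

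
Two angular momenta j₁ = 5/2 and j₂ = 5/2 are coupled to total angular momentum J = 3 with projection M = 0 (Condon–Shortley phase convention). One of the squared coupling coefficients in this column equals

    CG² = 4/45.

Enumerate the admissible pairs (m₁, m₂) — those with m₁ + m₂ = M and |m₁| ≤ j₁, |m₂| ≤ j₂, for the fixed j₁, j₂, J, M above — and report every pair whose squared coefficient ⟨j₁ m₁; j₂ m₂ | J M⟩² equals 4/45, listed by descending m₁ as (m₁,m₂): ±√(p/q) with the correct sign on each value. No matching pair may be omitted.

Admissible pairs with m₁+m₂ = M = 0: (-5/2,5/2), (-3/2,3/2), (-1/2,1/2), (1/2,-1/2), (3/2,-3/2), (5/2,-5/2)
  (m₁,m₂)=(5/2,-5/2): CG² = 5/36, CG = +√(5/36)
  (m₁,m₂)=(3/2,-3/2): CG² = 49/180, CG = +√(49/180)
  (m₁,m₂)=(1/2,-1/2): CG² = 4/45, CG = −√(4/45)   ← matches the target
  (m₁,m₂)=(-1/2,1/2): CG² = 4/45, CG = −√(4/45)   ← matches the target
  (m₁,m₂)=(-3/2,3/2): CG² = 49/180, CG = +√(49/180)
  (m₁,m₂)=(-5/2,5/2): CG² = 5/36, CG = +√(5/36)
Pairs with CG² = 4/45: (1/2,-1/2): −√(4/45); (-1/2,1/2): −√(4/45)

(1/2,-1/2): −√(4/45); (-1/2,1/2): −√(4/45)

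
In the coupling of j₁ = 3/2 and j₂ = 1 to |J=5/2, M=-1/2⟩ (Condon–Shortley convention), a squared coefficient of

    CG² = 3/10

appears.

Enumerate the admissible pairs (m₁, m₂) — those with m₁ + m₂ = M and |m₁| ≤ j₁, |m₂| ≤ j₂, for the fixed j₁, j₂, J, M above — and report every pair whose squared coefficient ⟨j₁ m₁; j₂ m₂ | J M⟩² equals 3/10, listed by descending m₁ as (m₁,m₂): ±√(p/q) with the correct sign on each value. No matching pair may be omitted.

(1/2,-1): +√(3/10)

Admissible pairs with m₁+m₂ = M = -1/2: (-3/2,1), (-1/2,0), (1/2,-1)
  (m₁,m₂)=(1/2,-1): CG² = 3/10, CG = +√(3/10)   ← matches the target
  (m₁,m₂)=(-1/2,0): CG² = 3/5, CG = +√(3/5)
  (m₁,m₂)=(-3/2,1): CG² = 1/10, CG = +√(1/10)
Pairs with CG² = 3/10: (1/2,-1): +√(3/10)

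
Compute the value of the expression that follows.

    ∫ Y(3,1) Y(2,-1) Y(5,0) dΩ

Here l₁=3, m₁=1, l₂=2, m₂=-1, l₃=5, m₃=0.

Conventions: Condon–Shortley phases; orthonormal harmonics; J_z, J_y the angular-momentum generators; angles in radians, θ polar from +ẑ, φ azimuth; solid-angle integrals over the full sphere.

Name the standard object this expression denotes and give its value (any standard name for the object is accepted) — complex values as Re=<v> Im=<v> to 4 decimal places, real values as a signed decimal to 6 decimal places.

This is a Gaunt coefficient — the integral of a triple product of spherical harmonics over the sphere.
m-sum 0 ✓  L=10 even ✓  1≤5≤5 ✓
Π(2lᵢ+1) = 7×5×11 = 385
triangle coeff Δ(3,2,5) = 1/2310
Σ_t [0,0]: t=0:+1/144 = 1/144
(3j)²=10/231 [(3 2 5; 0 0 0)], sign=-1
Σ_t [0,0]: t=0:+1/288 = 1/288
(3j)²=5/231 [(3 2 5; 1 -1 0)], sign=-1
⇒ 4πI² = 250/693
I = (+1)√(250/693/(4π)) = 0.16943318

Gaunt coefficient, +0.169433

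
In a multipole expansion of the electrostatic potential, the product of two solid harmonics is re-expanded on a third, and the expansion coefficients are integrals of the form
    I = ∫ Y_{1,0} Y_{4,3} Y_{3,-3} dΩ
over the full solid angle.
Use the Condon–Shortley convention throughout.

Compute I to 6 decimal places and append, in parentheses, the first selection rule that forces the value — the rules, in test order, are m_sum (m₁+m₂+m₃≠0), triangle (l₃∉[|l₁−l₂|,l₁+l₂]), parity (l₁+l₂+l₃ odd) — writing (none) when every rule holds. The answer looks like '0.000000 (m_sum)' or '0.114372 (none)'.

-0.162868 (none)

Checks pass: Σm=0; 8 even; l₃=3∈[3,5].
(2·1+1)(2·4+1)(2·3+1) = 189
Δ: 2! 0! 6! / 9! → 1/252
sum: t=1:−1/36 = -1/36
3j²(1 4 3; 0 0 0) = Δ·Π!·Σ² = 4/63  (sign +1)
sum: t=1:−1/720 = -1/720
3j²(1 4 3; 0 3 -3) = Δ·Π!·Σ² = 1/36  (sign -1)
combine: 4πI² = 189·4/63·1/36 = 1/3
take √, sign -1: I = -0.16286750
No selection rule forces the value: the integral is nonzero (none).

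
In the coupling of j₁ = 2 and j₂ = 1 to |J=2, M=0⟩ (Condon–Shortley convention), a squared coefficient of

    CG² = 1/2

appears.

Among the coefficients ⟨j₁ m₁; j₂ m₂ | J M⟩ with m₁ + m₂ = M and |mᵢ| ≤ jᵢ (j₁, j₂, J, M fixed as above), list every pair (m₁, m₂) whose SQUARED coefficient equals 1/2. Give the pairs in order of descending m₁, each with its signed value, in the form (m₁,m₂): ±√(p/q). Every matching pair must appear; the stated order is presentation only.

(1,-1): +√(1/2); (-1,1): −√(1/2)

Admissible pairs with m₁+m₂ = M = 0: (-1,1), (0,0), (1,-1)
  (m₁,m₂)=(1,-1): CG² = 1/2, CG = +√(1/2)   ← matches the target
  (m₁,m₂)=(0,0): CG² = 0/1, CG = 0
  (m₁,m₂)=(-1,1): CG² = 1/2, CG = −√(1/2)   ← matches the target
Pairs with CG² = 1/2: (1,-1): +√(1/2); (-1,1): −√(1/2)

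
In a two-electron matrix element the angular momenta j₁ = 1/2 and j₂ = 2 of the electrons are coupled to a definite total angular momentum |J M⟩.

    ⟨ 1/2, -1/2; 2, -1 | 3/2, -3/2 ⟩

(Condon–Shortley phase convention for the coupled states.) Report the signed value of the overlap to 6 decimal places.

j₁+j₂−J=1  J+j₁−j₂=0  J−j₁+j₂=3  j₁+j₂+J+1=5
(j₁±m₁, j₂±m₂, J±M) = (0,1,1,3,0,3)
P² = 36/5
sum k=1..1:
  [1] −1/6 = -1/6
S = -1/6
C² = P²·S² = 1/5 ; C = -0.447214

-0.447214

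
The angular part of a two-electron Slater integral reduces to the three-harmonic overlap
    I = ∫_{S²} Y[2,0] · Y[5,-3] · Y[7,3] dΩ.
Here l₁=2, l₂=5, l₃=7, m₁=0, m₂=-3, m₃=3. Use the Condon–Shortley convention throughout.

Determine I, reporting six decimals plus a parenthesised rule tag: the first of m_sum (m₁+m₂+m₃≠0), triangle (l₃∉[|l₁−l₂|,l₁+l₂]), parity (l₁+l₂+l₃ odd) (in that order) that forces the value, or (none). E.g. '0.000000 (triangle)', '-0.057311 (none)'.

-0.186208 (none)

m-sum 0 ✓  L=14 even ✓  3≤7≤7 ✓
Π(2lᵢ+1) = 5×11×15 = 825
triangle coeff Δ(2,5,7) = 1/15015
Σ_t [0,0]: t=0:+1/57600 = 1/57600
(3j)²=21/715 [(2 5 7; 0 0 0)], sign=-1
Σ_t [0,0]: t=0:+1/322560 = 1/322560
(3j)²=18/1001 [(2 5 7; 0 -3 3)], sign=+1
⇒ 4πI² = 810/1859
I = (-1)√(810/1859/(4π)) = -0.18620781
No selection rule forces the value: the integral is nonzero (none).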